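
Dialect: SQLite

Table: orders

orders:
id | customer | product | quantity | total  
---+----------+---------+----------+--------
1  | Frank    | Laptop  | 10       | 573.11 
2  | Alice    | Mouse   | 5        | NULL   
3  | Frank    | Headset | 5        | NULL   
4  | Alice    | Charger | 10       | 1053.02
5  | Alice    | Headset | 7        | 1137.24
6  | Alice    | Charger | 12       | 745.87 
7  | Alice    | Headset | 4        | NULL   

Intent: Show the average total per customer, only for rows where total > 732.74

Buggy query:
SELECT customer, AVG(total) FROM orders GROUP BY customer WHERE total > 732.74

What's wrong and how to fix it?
Bug: WHERE cannot follow GROUP BY

Fix: Move the WHERE clause before GROUP BY

Corrected query:
SELECT customer, AVG(total) FROM orders WHERE total > 732.74 GROUP BY customer

Result:
customer | AVG(total)
---------+-----------
Alice    | 978.71    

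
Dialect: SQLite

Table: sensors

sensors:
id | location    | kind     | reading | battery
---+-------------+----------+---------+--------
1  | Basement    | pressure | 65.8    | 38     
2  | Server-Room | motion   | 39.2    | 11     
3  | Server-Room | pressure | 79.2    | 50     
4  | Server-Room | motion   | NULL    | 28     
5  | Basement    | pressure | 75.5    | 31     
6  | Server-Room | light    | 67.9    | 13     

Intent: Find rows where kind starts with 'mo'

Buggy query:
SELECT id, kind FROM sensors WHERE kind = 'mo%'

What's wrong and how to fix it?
Bug: Wildcards only work with LIKE; '=' treats '%' as a literal character

Fix: Use LIKE for wildcard pattern matching

Corrected query:
SELECT id, kind FROM sensors WHERE kind LIKE 'mo%'

Result:
id | kind  
---+-------
2  | motion
4  | motion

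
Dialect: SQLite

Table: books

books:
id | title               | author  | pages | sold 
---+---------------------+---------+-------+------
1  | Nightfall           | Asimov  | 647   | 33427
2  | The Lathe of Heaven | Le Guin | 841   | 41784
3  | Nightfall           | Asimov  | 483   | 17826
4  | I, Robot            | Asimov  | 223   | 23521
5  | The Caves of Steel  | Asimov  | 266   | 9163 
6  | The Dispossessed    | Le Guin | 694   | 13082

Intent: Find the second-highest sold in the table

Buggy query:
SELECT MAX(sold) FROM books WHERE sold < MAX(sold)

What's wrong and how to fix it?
Bug: MAX(sold) on the right of the comparison is an aggregate-in-WHERE error

Fix: Compute the overall MAX in a subquery, then take MAX of rows below it

Corrected query:
SELECT MAX(sold) FROM books WHERE sold < (SELECT MAX(sold) FROM books)

Result:
MAX(sold)
---------
33427    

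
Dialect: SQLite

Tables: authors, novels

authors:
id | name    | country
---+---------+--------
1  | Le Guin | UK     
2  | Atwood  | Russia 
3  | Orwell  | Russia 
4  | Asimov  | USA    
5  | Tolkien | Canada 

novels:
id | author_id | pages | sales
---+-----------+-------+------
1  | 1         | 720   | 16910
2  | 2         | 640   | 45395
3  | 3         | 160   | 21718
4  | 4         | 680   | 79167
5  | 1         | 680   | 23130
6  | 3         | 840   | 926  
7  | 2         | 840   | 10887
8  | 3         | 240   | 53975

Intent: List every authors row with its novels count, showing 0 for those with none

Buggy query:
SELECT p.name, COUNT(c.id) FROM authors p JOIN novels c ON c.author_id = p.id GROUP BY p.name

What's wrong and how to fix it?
Bug: INNER JOIN drops authors rows that have no matching novels rows

Fix: Switch to LEFT JOIN to retain unmatched parent rows

Corrected query:
SELECT p.name, COUNT(c.id) FROM authors p LEFT JOIN novels c ON c.author_id = p.id GROUP BY p.name

Result:
name    | COUNT(c.id)
--------+------------
Asimov  | 1          
Atwood  | 2          
Le Guin | 2          
Orwell  | 3          
Tolkien | 0          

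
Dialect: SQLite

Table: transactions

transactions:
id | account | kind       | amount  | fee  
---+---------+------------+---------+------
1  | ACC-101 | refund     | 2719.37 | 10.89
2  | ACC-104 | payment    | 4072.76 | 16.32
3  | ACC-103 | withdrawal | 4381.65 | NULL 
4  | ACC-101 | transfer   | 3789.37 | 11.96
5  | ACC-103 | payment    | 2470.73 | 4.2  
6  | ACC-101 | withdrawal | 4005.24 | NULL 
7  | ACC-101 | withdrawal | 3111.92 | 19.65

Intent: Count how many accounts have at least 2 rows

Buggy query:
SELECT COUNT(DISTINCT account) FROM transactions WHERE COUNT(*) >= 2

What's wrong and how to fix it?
Bug: COUNT(*) cannot appear in WHERE; the per-group count doesn't exist yet

Fix: Group first with HAVING COUNT(*) >= 2, then COUNT the resulting groups

Corrected query:
SELECT COUNT(*) FROM (SELECT account FROM transactions GROUP BY account HAVING COUNT(*) >= 2)

Result:
COUNT(*)
--------
2       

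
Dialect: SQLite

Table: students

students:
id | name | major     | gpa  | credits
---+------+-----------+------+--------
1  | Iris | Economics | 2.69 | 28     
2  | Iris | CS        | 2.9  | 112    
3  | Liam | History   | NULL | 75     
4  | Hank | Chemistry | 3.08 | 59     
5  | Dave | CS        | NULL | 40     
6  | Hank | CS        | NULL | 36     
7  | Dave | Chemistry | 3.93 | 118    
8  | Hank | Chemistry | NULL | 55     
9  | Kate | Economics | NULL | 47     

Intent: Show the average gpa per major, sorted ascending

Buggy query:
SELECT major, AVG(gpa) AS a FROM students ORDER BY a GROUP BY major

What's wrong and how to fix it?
Bug: GROUP BY must precede ORDER BY

Fix: Move ORDER BY to the end, after GROUP BY

Corrected query:
SELECT major, AVG(gpa) AS a FROM students GROUP BY major ORDER BY a

Result:
major     | a    
----------+------
History   | NULL 
Economics | 2.69 
CS        | 2.9  
Chemistry | 3.505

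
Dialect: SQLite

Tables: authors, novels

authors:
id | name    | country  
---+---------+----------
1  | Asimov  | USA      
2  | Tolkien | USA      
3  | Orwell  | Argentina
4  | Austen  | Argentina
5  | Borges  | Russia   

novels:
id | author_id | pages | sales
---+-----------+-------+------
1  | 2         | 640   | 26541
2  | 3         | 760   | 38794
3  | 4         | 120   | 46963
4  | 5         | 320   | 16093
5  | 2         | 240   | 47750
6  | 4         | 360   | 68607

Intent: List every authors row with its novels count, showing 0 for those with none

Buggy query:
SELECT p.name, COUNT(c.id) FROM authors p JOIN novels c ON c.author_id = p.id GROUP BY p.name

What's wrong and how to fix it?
Bug: INNER JOIN drops authors rows that have no matching novels rows

Fix: Use LEFT JOIN so parents without children still appear (COUNT(c.id) gives 0)

Corrected query:
SELECT p.name, COUNT(c.id) FROM authors p LEFT JOIN novels c ON c.author_id = p.id GROUP BY p.name

Result:
name    | COUNT(c.id)
--------+------------
Asimov  | 0          
Austen  | 2          
Borges  | 1          
Orwell  | 1          
Tolkien | 2          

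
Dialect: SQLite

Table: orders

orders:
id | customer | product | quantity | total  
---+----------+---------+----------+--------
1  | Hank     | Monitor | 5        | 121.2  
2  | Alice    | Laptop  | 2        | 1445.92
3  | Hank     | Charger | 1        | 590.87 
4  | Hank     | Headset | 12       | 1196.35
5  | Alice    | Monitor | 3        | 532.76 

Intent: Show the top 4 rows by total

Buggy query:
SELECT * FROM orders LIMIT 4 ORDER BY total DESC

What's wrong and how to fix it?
Bug: ORDER BY cannot follow LIMIT; LIMIT is the final clause

Fix: Sort with ORDER BY, then apply LIMIT

Corrected query:
SELECT * FROM orders ORDER BY total DESC LIMIT 4

Result:
id | customer | product | quantity | total  
---+----------+---------+----------+--------
2  | Alice    | Laptop  | 2        | 1445.92
4  | Hank     | Headset | 12       | 1196.35
3  | Hank     | Charger | 1        | 590.87 
5  | Alice    | Monitor | 3        | 532.76 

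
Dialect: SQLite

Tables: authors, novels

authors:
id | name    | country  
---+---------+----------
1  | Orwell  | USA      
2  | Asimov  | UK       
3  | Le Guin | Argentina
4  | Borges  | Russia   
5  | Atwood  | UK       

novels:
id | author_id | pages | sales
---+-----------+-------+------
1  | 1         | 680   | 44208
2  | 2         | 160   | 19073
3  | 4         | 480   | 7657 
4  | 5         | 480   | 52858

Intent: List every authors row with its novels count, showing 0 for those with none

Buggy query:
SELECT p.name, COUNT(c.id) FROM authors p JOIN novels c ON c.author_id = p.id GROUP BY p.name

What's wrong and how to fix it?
Bug: INNER JOIN drops authors rows that have no matching novels rows

Fix: Use LEFT JOIN so parents without children still appear (COUNT(c.id) gives 0)

Corrected query:
SELECT p.name, COUNT(c.id) FROM authors p LEFT JOIN novels c ON c.author_id = p.id GROUP BY p.name

Result:
name    | COUNT(c.id)
--------+------------
Asimov  | 1          
Atwood  | 1          
Borges  | 1          
Le Guin | 0          
Orwell  | 1          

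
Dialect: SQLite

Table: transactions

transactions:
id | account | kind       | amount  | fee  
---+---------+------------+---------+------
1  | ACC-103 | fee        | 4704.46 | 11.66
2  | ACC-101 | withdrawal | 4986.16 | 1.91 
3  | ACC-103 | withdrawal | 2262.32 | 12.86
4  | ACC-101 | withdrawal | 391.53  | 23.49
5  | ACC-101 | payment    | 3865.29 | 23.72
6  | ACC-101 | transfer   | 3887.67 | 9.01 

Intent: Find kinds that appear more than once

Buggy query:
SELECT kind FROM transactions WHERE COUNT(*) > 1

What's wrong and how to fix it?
Bug: COUNT(*) is an aggregate and cannot be used in WHERE

Fix: Group first, then use HAVING for the count condition

Corrected query:
SELECT kind FROM transactions GROUP BY kind HAVING COUNT(*) > 1

Result:
kind      
----------
withdrawal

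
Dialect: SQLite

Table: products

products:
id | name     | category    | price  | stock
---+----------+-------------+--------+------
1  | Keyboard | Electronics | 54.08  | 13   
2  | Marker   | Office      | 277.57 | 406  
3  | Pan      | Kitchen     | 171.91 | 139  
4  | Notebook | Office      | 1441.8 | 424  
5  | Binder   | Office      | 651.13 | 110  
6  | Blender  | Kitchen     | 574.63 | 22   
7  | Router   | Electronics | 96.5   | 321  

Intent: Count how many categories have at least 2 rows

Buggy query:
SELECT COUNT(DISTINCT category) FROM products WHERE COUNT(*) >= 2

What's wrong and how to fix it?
Bug: WHERE filters individual rows, not groups, so a group-level COUNT is invalid there

Fix: Group first with HAVING COUNT(*) >= 2, then COUNT the resulting groups

Corrected query:
SELECT COUNT(*) FROM (SELECT category FROM products GROUP BY category HAVING COUNT(*) >= 2)

Result:
COUNT(*)
--------
3       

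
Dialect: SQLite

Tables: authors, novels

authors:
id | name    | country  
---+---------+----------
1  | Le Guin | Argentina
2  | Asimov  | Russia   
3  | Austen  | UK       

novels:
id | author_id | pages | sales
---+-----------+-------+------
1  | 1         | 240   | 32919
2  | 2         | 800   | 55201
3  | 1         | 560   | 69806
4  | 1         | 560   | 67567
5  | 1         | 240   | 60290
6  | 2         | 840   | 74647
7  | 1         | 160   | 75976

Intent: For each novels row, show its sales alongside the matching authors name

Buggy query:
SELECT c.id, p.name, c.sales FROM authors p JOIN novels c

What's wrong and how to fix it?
Bug: Missing join condition: each novels row is matched to all authors rows instead of just its own

Fix: Specify the join condition linking the foreign key to the parent id

Corrected query:
SELECT c.id, p.name, c.sales FROM authors p JOIN novels c ON c.author_id = p.id

Result:
id | name    | sales
---+---------+------
1  | Le Guin | 32919
2  | Asimov  | 55201
3  | Le Guin | 69806
4  | Le Guin | 67567
5  | Le Guin | 60290
6  | Asimov  | 74647
7  | Le Guin | 75976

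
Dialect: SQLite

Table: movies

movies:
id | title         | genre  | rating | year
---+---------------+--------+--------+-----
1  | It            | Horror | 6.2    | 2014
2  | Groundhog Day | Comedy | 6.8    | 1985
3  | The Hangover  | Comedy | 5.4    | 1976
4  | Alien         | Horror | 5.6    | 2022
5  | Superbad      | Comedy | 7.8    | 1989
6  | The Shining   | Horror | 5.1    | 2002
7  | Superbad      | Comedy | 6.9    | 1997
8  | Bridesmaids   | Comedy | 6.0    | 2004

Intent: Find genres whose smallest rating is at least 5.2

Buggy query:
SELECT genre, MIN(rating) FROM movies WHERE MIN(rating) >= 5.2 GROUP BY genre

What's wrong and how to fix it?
Bug: Aggregates like MIN are computed per group after WHERE runs

Fix: Use HAVING for the per-group MIN condition

Corrected query:
SELECT genre, MIN(rating) FROM movies GROUP BY genre HAVING MIN(rating) >= 5.2

Result:
genre  | MIN(rating)
-------+------------
Comedy | 5.4        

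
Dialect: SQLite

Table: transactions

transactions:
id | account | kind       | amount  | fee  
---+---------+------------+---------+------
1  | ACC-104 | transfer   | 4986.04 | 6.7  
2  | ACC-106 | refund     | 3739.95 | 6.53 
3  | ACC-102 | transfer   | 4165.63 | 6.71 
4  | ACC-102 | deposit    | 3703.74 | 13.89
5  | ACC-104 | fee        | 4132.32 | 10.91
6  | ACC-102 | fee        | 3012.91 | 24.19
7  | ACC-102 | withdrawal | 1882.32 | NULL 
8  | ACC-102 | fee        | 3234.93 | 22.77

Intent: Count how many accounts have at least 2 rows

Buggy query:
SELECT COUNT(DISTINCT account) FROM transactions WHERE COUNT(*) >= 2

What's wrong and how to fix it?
Bug: COUNT(*) cannot appear in WHERE; the per-group count doesn't exist yet

Fix: Group first with HAVING COUNT(*) >= 2, then COUNT the resulting groups

Corrected query:
SELECT COUNT(*) FROM (SELECT account FROM transactions GROUP BY account HAVING COUNT(*) >= 2)

Result:
COUNT(*)
--------
2       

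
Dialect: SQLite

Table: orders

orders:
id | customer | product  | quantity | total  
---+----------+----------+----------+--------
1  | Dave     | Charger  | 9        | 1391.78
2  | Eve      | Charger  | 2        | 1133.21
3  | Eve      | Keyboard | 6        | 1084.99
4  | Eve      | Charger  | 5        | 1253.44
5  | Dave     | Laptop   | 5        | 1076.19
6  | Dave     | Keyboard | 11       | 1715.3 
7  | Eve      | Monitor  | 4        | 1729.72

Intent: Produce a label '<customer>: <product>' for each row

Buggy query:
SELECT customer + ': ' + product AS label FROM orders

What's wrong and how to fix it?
Bug: SQLite uses || for string concatenation; + coerces text to numbers (yielding 0)

Fix: Replace + with || to concatenate text

Corrected query:
SELECT customer || ': ' || product AS label FROM orders

Result:
label         
--------------
Dave: Charger 
Eve: Charger  
Eve: Keyboard 
Eve: Charger  
Dave: Laptop  
Dave: Keyboard
Eve: Monitor  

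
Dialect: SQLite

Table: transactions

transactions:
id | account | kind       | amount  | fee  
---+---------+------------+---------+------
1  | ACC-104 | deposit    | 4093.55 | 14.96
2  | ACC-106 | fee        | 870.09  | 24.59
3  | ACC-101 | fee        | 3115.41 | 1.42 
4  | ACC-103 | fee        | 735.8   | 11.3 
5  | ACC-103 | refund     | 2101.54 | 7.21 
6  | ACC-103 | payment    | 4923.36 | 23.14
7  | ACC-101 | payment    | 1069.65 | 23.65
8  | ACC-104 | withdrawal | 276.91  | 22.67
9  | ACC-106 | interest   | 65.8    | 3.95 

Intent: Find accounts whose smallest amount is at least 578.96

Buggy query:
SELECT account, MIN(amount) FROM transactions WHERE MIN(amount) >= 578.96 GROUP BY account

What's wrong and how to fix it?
Bug: Aggregates like MIN are computed per group after WHERE runs

Fix: Use HAVING for the per-group MIN condition

Corrected query:
SELECT account, MIN(amount) FROM transactions GROUP BY account HAVING MIN(amount) >= 578.96

Result:
account | MIN(amount)
--------+------------
ACC-101 | 1069.65    
ACC-103 | 735.8      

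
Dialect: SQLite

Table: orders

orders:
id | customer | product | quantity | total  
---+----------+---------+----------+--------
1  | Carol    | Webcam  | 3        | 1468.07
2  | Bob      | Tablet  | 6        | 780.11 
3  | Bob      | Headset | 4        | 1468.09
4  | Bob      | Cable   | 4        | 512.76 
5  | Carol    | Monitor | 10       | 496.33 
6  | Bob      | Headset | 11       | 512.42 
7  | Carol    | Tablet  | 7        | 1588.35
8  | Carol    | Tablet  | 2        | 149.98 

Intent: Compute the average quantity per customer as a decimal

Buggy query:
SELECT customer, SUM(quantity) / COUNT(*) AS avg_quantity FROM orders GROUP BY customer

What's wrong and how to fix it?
Bug: Both operands are integers, so '/' performs integer division and truncates

Fix: Multiply by 1.0 (or CAST to REAL) to force floating-point division

Corrected query:
SELECT customer, SUM(quantity) * 1.0 / COUNT(*) AS avg_quantity FROM orders GROUP BY customer

Result:
customer | avg_quantity
---------+-------------
Bob      | 6.25        
Carol    | 5.5         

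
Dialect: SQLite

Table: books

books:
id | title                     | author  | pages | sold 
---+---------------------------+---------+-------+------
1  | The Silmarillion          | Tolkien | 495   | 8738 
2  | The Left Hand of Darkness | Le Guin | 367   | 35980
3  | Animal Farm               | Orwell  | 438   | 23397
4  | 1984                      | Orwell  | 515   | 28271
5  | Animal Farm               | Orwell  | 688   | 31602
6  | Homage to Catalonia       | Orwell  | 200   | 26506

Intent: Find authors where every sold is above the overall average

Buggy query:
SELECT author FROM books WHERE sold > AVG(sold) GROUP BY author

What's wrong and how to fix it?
Bug: AVG() is an aggregate; it can't sit directly in WHERE

Fix: Compute the overall average in a scalar subquery and compare each group's MIN against it in HAVING

Corrected query:
SELECT author FROM books GROUP BY author HAVING MIN(sold) > (SELECT AVG(sold) FROM books)

Result:
author 
-------
Le Guin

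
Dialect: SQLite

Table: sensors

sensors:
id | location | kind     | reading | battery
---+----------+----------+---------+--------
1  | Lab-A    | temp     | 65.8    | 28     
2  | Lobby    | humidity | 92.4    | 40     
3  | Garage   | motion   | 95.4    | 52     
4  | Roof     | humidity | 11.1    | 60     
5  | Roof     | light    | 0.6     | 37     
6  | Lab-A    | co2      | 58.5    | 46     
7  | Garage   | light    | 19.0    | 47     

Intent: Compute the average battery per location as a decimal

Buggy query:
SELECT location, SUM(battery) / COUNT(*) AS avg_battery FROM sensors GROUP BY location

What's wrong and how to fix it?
Bug: Both operands are integers, so '/' performs integer division and truncates

Fix: Cast one side to REAL so the division keeps the fractional part

Corrected query:
SELECT location, SUM(battery) * 1.0 / COUNT(*) AS avg_battery FROM sensors GROUP BY location

Result:
location | avg_battery
---------+------------
Garage   | 49.5       
Lab-A    | 37         
Lobby    | 40         
Roof     | 48.5       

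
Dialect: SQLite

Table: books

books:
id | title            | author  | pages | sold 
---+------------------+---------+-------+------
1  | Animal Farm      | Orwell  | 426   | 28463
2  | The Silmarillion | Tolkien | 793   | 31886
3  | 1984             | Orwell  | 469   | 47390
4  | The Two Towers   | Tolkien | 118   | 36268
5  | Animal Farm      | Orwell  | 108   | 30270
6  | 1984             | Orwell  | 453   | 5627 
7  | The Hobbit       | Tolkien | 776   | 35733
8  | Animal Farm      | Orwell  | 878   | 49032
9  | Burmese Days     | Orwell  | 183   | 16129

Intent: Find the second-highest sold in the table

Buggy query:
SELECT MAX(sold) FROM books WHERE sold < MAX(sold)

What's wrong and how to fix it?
Bug: The inner MAX is an aggregate inside WHERE, which is not allowed

Fix: Compute the overall MAX in a subquery, then take MAX of rows below it

Corrected query:
SELECT MAX(sold) FROM books WHERE sold < (SELECT MAX(sold) FROM books)

Result:
MAX(sold)
---------
47390    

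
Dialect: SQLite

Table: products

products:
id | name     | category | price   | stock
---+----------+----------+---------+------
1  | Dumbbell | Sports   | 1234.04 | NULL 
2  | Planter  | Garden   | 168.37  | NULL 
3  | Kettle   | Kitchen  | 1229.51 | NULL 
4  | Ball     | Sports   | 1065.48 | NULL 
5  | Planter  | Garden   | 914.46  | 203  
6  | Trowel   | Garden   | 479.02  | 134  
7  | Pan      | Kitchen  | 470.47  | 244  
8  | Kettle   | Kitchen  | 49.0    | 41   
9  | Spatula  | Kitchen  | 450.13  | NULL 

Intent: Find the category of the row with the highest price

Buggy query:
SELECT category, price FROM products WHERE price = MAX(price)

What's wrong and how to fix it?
Bug: WHERE is evaluated per row; an aggregate over the whole table isn't defined there

Fix: Wrap MAX in a scalar subquery so WHERE compares against a single value

Corrected query:
SELECT category, price FROM products WHERE price = (SELECT MAX(price) FROM products)

Result:
category | price  
---------+--------
Sports   | 1234.04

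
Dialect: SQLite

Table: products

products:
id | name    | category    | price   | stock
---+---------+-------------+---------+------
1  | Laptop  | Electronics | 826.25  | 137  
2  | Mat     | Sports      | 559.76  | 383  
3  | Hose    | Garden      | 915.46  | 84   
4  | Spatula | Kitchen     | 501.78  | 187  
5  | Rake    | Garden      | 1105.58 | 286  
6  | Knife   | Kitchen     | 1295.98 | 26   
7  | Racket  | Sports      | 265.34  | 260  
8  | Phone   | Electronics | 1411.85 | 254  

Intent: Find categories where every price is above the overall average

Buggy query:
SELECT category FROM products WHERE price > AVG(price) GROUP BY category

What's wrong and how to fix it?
Bug: AVG() is an aggregate; it can't sit directly in WHERE

Fix: Use a subquery for AVG and a HAVING MIN(...) filter so the condition holds for every row in the group

Corrected query:
SELECT category FROM products GROUP BY category HAVING MIN(price) > (SELECT AVG(price) FROM products)

Result:
category
--------
Garden  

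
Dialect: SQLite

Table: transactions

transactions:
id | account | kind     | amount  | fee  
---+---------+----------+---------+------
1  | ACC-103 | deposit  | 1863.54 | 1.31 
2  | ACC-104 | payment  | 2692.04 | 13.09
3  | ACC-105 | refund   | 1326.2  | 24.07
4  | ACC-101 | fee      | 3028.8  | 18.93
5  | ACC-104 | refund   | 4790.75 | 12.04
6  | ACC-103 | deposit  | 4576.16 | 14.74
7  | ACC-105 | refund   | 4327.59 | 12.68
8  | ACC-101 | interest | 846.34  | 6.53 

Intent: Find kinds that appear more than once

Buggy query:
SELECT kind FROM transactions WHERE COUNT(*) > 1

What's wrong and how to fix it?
Bug: COUNT(*) is an aggregate and cannot be used in WHERE

Fix: Group first, then use HAVING for the count condition

Corrected query:
SELECT kind FROM transactions GROUP BY kind HAVING COUNT(*) > 1

Result:
kind   
-------
deposit
refund 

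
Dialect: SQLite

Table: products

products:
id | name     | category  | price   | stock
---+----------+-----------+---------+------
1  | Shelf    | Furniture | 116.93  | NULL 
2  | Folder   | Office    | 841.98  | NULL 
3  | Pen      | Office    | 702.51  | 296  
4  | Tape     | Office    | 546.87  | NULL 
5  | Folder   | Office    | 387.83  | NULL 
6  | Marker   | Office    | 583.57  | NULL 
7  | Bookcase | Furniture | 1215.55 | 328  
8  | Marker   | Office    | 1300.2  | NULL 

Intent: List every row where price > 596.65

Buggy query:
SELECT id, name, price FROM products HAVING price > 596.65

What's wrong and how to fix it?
Bug: This is a non-aggregate query (no GROUP BY, no aggregates), so in SQLite the HAVING clause is invalid here; a row-level condition belongs in WHERE

Fix: Use WHERE for row-level filtering

Corrected query:
SELECT id, name, price FROM products WHERE price > 596.65

Result:
id | name     | price  
---+----------+--------
2  | Folder   | 841.98 
3  | Pen      | 702.51 
7  | Bookcase | 1215.55
8  | Marker   | 1300.2 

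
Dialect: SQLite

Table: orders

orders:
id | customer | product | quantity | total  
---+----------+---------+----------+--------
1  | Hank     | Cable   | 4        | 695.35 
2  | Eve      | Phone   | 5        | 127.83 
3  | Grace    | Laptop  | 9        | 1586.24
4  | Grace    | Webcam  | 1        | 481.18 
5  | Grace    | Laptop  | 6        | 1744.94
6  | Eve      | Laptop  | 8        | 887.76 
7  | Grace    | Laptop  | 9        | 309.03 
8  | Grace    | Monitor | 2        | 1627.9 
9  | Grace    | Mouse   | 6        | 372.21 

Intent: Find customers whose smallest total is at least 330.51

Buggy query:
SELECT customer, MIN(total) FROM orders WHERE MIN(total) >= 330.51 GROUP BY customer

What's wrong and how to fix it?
Bug: MIN() in WHERE is a misuse of aggregate

Fix: Use HAVING for the per-group MIN condition

Corrected query:
SELECT customer, MIN(total) FROM orders GROUP BY customer HAVING MIN(total) >= 330.51

Result:
customer | MIN(total)
---------+-----------
Hank     | 695.35    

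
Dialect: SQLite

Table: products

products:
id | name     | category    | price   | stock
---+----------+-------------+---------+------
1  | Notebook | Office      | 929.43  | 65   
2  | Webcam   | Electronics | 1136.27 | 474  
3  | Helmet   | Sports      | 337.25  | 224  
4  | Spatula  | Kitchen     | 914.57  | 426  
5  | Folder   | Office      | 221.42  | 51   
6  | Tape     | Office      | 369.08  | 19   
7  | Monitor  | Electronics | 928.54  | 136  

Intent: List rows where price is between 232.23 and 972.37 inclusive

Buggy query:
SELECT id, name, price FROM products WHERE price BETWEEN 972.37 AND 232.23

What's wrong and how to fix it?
Bug: The bounds are reversed; BETWEEN a AND b requires a <= b to match anything

Fix: Swap the bounds so the smaller value comes first

Corrected query:
SELECT id, name, price FROM products WHERE price BETWEEN 232.23 AND 972.37

Result:
id | name     | price 
---+----------+-------
1  | Notebook | 929.43
3  | Helmet   | 337.25
4  | Spatula  | 914.57
6  | Tape     | 369.08
7  | Monitor  | 928.54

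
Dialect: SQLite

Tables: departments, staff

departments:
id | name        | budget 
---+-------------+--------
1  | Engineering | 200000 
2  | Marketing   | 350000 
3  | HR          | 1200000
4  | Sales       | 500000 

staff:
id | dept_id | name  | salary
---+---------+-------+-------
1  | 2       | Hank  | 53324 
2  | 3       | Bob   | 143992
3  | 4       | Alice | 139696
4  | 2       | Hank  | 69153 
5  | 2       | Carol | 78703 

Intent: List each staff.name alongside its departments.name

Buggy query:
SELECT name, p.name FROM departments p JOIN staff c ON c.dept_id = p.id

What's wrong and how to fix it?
Bug: Both tables have a 'name' column; the unqualified reference is ambiguous

Fix: Prefix ambiguous columns with the table alias

Corrected query:
SELECT c.name, p.name FROM departments p JOIN staff c ON c.dept_id = p.id

Result:
name  | name     
------+----------
Hank  | Marketing
Bob   | HR       
Alice | Sales    
Hank  | Marketing
Carol | Marketing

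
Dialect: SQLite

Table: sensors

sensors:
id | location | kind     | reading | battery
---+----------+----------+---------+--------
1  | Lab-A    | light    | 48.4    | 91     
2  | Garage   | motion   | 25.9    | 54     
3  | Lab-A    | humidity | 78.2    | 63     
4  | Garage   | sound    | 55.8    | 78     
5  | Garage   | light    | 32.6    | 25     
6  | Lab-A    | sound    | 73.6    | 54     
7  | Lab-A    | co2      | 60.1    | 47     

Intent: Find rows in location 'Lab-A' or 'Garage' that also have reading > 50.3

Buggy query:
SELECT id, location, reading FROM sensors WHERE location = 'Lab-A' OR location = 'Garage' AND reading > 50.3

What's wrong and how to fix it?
Bug: AND binds tighter than OR, so this parses as location = 'Lab-A' OR (location = 'Garage' AND reading > 50.3)

Fix: Add parentheses around the OR so the AND applies to both alternatives

Corrected query:
SELECT id, location, reading FROM sensors WHERE (location = 'Lab-A' OR location = 'Garage') AND reading > 50.3

Result:
id | location | reading
---+----------+--------
3  | Lab-A    | 78.2   
4  | Garage   | 55.8   
6  | Lab-A    | 73.6   
7  | Lab-A    | 60.1   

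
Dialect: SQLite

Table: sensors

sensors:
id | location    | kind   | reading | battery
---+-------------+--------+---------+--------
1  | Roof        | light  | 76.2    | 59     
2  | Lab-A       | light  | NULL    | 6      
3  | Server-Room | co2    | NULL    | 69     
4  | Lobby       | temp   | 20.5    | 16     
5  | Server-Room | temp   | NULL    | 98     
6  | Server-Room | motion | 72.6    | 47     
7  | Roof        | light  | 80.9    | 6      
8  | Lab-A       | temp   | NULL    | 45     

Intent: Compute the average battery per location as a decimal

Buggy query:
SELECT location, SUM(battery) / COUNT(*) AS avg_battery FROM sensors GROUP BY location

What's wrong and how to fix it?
Bug: Both operands are integers, so '/' performs integer division and truncates

Fix: Cast one side to REAL so the division keeps the fractional part

Corrected query:
SELECT location, SUM(battery) * 1.0 / COUNT(*) AS avg_battery FROM sensors GROUP BY location

Result:
location    | avg_battery
------------+------------
Lab-A       | 25.5       
Lobby       | 16         
Roof        | 32.5       
Server-Room | 71.333333  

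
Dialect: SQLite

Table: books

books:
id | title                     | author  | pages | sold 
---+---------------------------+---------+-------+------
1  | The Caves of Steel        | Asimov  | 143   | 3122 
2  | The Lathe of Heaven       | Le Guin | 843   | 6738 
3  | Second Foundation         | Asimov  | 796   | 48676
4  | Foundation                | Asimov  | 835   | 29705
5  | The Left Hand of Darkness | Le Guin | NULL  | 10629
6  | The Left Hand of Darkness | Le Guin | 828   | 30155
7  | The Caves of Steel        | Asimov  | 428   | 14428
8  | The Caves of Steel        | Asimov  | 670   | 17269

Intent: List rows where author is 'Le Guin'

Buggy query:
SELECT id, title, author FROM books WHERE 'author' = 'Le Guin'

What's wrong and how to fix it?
Bug: Single quotes denote string literals in SQL; the column name is being compared as a constant string

Fix: Reference the column as author without single quotes

Corrected query:
SELECT id, title, author FROM books WHERE author = 'Le Guin'

Result:
id | title                     | author 
---+---------------------------+--------
2  | The Lathe of Heaven       | Le Guin
5  | The Left Hand of Darkness | Le Guin
6  | The Left Hand of Darkness | Le Guin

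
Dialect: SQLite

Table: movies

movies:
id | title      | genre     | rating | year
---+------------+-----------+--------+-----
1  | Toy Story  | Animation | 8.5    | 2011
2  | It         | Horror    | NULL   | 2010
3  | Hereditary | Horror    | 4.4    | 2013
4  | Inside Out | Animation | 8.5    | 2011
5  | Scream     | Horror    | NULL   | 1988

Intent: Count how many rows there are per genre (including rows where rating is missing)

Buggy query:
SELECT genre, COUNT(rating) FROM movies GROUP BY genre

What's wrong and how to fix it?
Bug: COUNT(rating) skips NULLs, so groups with missing rating are undercounted

Fix: Use COUNT(*) to count all rows regardless of NULL

Corrected query:
SELECT genre, COUNT(*) FROM movies GROUP BY genre

Result:
genre     | COUNT(*)
----------+---------
Animation | 2       
Horror    | 3       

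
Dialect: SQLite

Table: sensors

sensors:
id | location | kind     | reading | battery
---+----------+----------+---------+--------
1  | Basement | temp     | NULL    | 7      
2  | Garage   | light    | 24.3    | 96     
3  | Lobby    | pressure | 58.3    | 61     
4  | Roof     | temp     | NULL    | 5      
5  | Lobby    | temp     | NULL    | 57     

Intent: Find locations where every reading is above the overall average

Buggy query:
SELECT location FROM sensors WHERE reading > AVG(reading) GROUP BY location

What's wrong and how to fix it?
Bug: AVG() is an aggregate; it can't sit directly in WHERE

Fix: Compute the overall average in a scalar subquery and compare each group's MIN against it in HAVING

Corrected query:
SELECT location FROM sensors GROUP BY location HAVING MIN(reading) > (SELECT AVG(reading) FROM sensors)

Result:
location
--------
Lobby   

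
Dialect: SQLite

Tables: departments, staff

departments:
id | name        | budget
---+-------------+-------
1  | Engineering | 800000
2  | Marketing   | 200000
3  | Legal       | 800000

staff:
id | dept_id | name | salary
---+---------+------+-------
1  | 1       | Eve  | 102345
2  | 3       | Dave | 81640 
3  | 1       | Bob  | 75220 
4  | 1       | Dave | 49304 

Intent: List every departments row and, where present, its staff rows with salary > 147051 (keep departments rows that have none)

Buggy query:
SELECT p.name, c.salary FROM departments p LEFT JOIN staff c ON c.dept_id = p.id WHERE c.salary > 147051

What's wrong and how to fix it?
Bug: Filtering c.salary in WHERE discards the NULL rows produced by LEFT JOIN, turning it into an inner join

Fix: Move the right-table condition into the ON clause so unmatched parents are kept

Corrected query:
SELECT p.name, c.salary FROM departments p LEFT JOIN staff c ON c.dept_id = p.id AND c.salary > 147051

Result:
name        | salary
------------+-------
Engineering | NULL  
Marketing   | NULL  
Legal       | NULL  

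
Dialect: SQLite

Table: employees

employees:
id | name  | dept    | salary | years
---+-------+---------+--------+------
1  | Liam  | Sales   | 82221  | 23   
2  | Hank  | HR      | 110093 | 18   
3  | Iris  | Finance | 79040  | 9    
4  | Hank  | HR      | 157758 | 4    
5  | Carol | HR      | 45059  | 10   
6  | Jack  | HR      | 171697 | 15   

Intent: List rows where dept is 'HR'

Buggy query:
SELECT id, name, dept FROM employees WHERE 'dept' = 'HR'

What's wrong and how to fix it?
Bug: 'dept' in single quotes is a string literal, not the column; the comparison is literal-vs-literal and never true

Fix: Remove the quotes around the column name (or use double quotes for an identifier)

Corrected query:
SELECT id, name, dept FROM employees WHERE dept = 'HR'

Result:
id | name  | dept
---+-------+-----
2  | Hank  | HR  
4  | Hank  | HR  
5  | Carol | HR  
6  | Jack  | HR  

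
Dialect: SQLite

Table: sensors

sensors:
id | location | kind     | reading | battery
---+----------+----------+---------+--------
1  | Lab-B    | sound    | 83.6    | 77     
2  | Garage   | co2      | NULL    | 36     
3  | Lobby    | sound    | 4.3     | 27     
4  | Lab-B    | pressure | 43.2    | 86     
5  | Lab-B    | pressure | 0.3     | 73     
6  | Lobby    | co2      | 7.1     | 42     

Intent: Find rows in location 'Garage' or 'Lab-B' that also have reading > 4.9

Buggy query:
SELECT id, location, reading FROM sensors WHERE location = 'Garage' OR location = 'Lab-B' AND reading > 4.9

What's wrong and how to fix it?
Bug: Without parentheses, AND is evaluated before OR, so the reading filter only applies to the 'Lab-B' branch

Fix: Group the OR with parentheses (or use IN), then AND the threshold

Corrected query:
SELECT id, location, reading FROM sensors WHERE (location = 'Garage' OR location = 'Lab-B') AND reading > 4.9

Result:
id | location | reading
---+----------+--------
1  | Lab-B    | 83.6   
4  | Lab-B    | 43.2   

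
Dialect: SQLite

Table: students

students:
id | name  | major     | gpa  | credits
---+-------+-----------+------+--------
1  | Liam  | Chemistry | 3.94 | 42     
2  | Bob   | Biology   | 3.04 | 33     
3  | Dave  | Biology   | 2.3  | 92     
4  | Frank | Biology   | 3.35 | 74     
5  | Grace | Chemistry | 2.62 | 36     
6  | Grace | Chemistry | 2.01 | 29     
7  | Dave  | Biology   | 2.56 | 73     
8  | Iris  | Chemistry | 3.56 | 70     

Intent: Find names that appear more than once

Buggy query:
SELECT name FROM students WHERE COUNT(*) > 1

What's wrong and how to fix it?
Bug: COUNT(*) is an aggregate and cannot be used in WHERE

Fix: GROUP BY name, then filter groups with HAVING COUNT(*) > 1

Corrected query:
SELECT name FROM students GROUP BY name HAVING COUNT(*) > 1

Result:
name 
-----
Dave 
Grace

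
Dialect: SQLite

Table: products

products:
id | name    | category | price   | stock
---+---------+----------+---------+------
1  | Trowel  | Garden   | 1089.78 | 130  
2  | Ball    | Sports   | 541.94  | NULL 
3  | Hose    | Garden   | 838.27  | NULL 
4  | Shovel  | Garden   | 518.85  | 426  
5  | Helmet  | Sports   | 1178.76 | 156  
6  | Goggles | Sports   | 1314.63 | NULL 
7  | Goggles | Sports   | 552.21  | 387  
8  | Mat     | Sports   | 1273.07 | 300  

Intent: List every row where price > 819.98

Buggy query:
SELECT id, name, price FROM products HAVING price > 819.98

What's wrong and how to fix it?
Bug: This is a non-aggregate query (no GROUP BY, no aggregates), so in SQLite the HAVING clause is invalid here; a row-level condition belongs in WHERE

Fix: Replace HAVING with WHERE since the condition applies to individual rows

Corrected query:
SELECT id, name, price FROM products WHERE price > 819.98

Result:
id | name    | price  
---+---------+--------
1  | Trowel  | 1089.78
3  | Hose    | 838.27 
5  | Helmet  | 1178.76
6  | Goggles | 1314.63
8  | Mat     | 1273.07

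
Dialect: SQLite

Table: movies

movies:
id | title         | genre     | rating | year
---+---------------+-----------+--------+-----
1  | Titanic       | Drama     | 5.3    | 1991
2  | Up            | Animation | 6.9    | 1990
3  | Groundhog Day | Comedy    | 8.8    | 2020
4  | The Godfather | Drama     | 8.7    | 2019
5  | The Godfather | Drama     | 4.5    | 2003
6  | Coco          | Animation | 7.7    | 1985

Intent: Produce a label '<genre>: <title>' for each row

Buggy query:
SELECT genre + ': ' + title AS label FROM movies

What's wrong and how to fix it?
Bug: '+' is numeric addition; on text columns SQLite converts them to 0 instead of concatenating

Fix: Replace + with || to concatenate text

Corrected query:
SELECT genre || ': ' || title AS label FROM movies

Result:
label                
---------------------
Drama: Titanic       
Animation: Up        
Comedy: Groundhog Day
Drama: The Godfather 
Drama: The Godfather 
Animation: Coco      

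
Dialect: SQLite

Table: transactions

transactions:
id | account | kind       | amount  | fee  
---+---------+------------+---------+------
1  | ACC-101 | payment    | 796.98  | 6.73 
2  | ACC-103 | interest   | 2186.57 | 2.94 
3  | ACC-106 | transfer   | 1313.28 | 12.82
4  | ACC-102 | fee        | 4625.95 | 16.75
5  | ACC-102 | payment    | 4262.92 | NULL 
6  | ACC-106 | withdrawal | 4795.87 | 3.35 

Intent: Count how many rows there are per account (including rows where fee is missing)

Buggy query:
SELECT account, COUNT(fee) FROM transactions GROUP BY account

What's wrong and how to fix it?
Bug: COUNT(column) counts non-NULL values only; rows with NULL fee aren't counted

Fix: Replace COUNT(fee) with COUNT(*)

Corrected query:
SELECT account, COUNT(*) FROM transactions GROUP BY account

Result:
account | COUNT(*)
--------+---------
ACC-101 | 1       
ACC-102 | 2       
ACC-103 | 1       
ACC-106 | 2       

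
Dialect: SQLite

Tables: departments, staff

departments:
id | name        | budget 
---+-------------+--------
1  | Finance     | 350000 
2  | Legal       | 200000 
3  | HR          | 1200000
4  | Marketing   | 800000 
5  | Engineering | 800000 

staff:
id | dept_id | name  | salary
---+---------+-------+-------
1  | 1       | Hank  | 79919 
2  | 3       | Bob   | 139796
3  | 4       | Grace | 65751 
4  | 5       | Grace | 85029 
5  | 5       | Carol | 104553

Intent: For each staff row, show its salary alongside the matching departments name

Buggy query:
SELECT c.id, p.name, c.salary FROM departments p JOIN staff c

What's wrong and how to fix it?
Bug: Missing join condition: each staff row is matched to all departments rows instead of just its own

Fix: Add ON c.dept_id = p.id to the JOIN

Corrected query:
SELECT c.id, p.name, c.salary FROM departments p JOIN staff c ON c.dept_id = p.id

Result:
id | name        | salary
---+-------------+-------
1  | Finance     | 79919 
2  | HR          | 139796
3  | Marketing   | 65751 
4  | Engineering | 85029 
5  | Engineering | 104553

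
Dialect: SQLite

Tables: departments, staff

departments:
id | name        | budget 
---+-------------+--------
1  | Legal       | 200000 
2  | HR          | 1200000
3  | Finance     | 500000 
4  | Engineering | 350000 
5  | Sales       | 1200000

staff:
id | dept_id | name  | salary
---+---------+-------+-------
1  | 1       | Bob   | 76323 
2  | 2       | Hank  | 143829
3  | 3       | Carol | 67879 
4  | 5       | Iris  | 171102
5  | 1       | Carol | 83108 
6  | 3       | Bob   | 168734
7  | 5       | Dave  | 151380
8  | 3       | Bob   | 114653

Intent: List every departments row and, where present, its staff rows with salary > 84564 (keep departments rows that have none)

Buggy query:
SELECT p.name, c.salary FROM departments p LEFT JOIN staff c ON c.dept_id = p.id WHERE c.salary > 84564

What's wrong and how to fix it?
Bug: A WHERE condition on the right-hand table after LEFT JOIN drops unmatched parents

Fix: Put 'c.salary > 84564' in the JOIN's ON clause instead of WHERE

Corrected query:
SELECT p.name, c.salary FROM departments p LEFT JOIN staff c ON c.dept_id = p.id AND c.salary > 84564

Result:
name        | salary
------------+-------
Legal       | NULL  
HR          | 143829
Finance     | 114653
Finance     | 168734
Engineering | NULL  
Sales       | 151380
Sales       | 171102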